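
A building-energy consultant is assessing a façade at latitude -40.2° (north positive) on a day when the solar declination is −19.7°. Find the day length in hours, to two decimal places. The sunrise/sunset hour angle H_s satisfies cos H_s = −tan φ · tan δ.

The sunset hour angle satisfies cos H_s = −tan φ tan δ = -0.3026, giving H_s = 107.61°.
Day length = 2 H_s / 15° h⁻¹ = 215.22° / 15 = 14.348 h.

14.35 hours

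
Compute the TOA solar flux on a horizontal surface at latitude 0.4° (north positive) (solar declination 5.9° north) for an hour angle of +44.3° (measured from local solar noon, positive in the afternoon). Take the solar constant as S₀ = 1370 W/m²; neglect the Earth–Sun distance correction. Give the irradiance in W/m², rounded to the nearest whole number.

With φ = 0.4°, δ = 5.9°, H = 44.30°: sin φ sin δ = 0.0007, cos φ cos δ cos H = 0.7119, so cos θ_z = 0.7126.
Top-of-atmosphere irradiance = S₀ cos θ_z = 1370 × 0.7126 = 976.26 W/m².

976 W/m²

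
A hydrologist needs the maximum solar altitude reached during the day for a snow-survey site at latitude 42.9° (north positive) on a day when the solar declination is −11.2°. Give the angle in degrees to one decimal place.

35.9°

At local solar noon the hour angle is zero, so the elevation is 90° − |φ − δ| = 90° − |42.9° − (-11.2°)| = 90° − 54.1° = 35.9°.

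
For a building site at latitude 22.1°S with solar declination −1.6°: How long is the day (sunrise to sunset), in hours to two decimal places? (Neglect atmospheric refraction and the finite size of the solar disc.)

12.09 hours

cos H_s = −tan(-22.1°) · tan(-1.6°) = -0.0113, so H_s = arccos(-0.0113) = 90.65°.
Day length = 2 H_s / 15° h⁻¹ = 181.30° / 15 = 12.087 h.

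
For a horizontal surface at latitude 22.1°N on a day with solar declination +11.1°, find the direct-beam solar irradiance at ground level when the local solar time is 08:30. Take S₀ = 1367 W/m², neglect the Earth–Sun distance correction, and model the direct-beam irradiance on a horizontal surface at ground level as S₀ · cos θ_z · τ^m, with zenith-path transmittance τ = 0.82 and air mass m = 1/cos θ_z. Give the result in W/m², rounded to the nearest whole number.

Hour angle H = 15° × (8.5 − 12) = -52.50°.
cos θ_z = sin φ sin δ + cos φ cos δ cos H = (0.3762)(0.1925) + (0.9265)(0.9813)(0.6088) = 0.6259.
Air mass m = 1/cos θ_z = 1/0.6259 = 1.598; τ^m = 0.82^1.598 = 0.7282.
Surface direct beam = 1367 × 0.6259 × 0.7282 = 623.05 W/m².

623 W/m²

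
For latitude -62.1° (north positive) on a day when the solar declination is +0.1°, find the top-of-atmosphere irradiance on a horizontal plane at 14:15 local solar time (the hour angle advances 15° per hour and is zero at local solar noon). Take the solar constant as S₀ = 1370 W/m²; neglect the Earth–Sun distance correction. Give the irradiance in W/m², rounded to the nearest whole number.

531 W/m²

Hour angle H = 15° × (14.25 − 12) = 33.75°.
cos θ_z = sin φ sin δ + cos φ cos δ cos H = (-0.8838)(0.0017) + (0.4679)(1.0000)(0.8315) = 0.3876.
Top-of-atmosphere irradiance = S₀ cos θ_z = 1370 × 0.3876 = 531.01 W/m².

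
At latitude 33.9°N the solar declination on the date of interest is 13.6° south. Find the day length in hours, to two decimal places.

cos H_s = −tan(33.9°) · tan(-13.6°) = 0.1626, so H_s = arccos(0.1626) = 80.64°.
Day length = 2 H_s / 15° h⁻¹ = 161.28° / 15 = 10.752 h.

10.75 hours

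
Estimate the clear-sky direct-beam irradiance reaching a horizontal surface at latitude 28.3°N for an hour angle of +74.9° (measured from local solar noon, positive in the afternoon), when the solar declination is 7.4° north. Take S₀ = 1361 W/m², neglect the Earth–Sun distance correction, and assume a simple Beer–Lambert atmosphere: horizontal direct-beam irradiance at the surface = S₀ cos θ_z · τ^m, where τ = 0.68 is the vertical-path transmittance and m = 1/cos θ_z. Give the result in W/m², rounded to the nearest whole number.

cos θ_z = sin(28.3°) sin(7.4°) + cos(28.3°) cos(7.4°) cos(74.90°) = 0.0611 + 0.2275 = 0.2886.
Air mass m = 1/cos θ_z = 1/0.2886 = 3.465; τ^m = 0.68^3.465 = 0.2628.
Surface direct beam = 1361 × 0.2886 × 0.2628 = 103.22 W/m².

103 W/m²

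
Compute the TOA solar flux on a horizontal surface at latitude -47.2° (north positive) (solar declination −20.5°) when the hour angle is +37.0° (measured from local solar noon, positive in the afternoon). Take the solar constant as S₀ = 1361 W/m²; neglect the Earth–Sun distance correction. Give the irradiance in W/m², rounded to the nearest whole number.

1041 W/m²

cos θ_z = sin φ sin δ + cos φ cos δ cos H = (-0.7337)(-0.3502) + (0.6794)(0.9367)(0.7986) = 0.7652.
Top-of-atmosphere irradiance = S₀ cos θ_z = 1361 × 0.7652 = 1041.44 W/m².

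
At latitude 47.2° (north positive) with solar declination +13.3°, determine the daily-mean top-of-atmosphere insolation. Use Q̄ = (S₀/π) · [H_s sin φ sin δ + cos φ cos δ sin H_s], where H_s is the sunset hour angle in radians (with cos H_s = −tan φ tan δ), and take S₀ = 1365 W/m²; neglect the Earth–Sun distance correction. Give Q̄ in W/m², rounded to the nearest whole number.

412 W/m²

The sunset hour angle satisfies cos H_s = −tan φ tan δ = -0.2553, giving H_s = 104.79°. In radians, H_s = 1.8289.
H_s sin φ sin δ = 1.8289 × 0.7337 × 0.2300 = 0.3086.
cos φ cos δ sin H_s = 0.6794 × 0.9732 × 0.9669 = 0.6393.
Q̄ = (1365/π) × (0.3086 + 0.6393) = 434.49 × 0.9479 = 411.85 W/m².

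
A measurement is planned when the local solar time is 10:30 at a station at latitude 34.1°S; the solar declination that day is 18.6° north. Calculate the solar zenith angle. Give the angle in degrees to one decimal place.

56.9°

Hour angle H = 15° × (10.5 − 12) = -22.50°.
cos θ_z = sin(-34.1°) sin(18.6°) + cos(-34.1°) cos(18.6°) cos(-22.50°) = -0.1788 + 0.7251 = 0.5463.
θ_z = arccos(0.5463) = 56.89°.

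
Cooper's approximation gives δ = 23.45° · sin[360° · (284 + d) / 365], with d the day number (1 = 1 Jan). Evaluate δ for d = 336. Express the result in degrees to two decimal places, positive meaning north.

-22.24°

360 × (284 + 336) / 365 = 611.507°; sin(611.507°) = -0.9484.
δ = 23.45 × -0.9484 = -22.240° ≈ -22.24°.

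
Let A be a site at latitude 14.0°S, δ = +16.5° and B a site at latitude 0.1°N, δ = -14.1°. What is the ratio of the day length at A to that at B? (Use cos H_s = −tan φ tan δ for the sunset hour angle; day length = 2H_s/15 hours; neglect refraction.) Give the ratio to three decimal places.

A: H_s = arccos(−tan -14.0° · tan 16.5°) = 85.76°, so 2H_s/15 = 11.4347 h.
B: H_s = arccos(−tan 0.1° · tan -14.1°) = 89.97°, so 2H_s/15 = 11.9960 h.
Ratio A/B = 11.4347 / 11.9960 = 0.9532.

0.953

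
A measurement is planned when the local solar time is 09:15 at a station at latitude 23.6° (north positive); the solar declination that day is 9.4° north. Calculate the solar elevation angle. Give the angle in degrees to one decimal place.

Hour angle H = 15° × (9.25 − 12) = -41.25°.
With φ = 23.6°, δ = 9.4°, H = -41.25°: sin φ sin δ = 0.0654, cos φ cos δ cos H = 0.6797, so cos θ_z = 0.7451.
θ_z = arccos(0.7451) = 41.83°, so the elevation is 90° − 41.83° = 48.17°.

48.2°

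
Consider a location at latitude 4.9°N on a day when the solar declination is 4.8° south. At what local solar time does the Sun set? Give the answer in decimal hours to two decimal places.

17.97 h

The sunset hour angle satisfies cos H_s = −tan φ tan δ = 0.0072, giving H_s = 89.59°.
Sunset is at 12 + H_s/15 = 12 + 5.973 = 17.973 h local solar time.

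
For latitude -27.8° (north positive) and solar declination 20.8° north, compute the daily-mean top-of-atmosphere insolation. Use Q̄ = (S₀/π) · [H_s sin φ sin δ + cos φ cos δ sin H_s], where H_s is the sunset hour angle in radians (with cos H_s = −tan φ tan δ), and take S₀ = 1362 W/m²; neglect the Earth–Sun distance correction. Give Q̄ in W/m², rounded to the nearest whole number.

253 W/m²

The sunset hour angle satisfies cos H_s = −tan φ tan δ = 0.2003, giving H_s = 78.45°. In radians, H_s = 1.3692.
H_s sin φ sin δ = 1.3692 × -0.4664 × 0.3551 = -0.2268.
cos φ cos δ sin H_s = 0.8846 × 0.9348 × 0.9797 = 0.8101.
Q̄ = (1362/π) × (-0.2268 + 0.8101) = 433.54 × 0.5833 = 252.88 W/m².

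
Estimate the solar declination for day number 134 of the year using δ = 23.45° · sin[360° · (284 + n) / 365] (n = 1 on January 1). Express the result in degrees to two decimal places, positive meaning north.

360 × (284 + 134) / 365 = 412.274°; sin(412.274°) = 0.7909.
δ = 23.45 × 0.7909 = 18.547° ≈ +18.55°.

+18.55°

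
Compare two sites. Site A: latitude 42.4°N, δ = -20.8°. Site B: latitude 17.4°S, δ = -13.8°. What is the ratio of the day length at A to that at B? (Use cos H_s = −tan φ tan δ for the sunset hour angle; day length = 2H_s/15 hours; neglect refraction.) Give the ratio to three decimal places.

0.738

A: H_s = arccos(−tan 42.4° · tan -20.8°) = 69.70°, so 2H_s/15 = 9.2933 h.
B: H_s = arccos(−tan -17.4° · tan -13.8°) = 94.41°, so 2H_s/15 = 12.5880 h.
Ratio A/B = 9.2933 / 12.5880 = 0.7383.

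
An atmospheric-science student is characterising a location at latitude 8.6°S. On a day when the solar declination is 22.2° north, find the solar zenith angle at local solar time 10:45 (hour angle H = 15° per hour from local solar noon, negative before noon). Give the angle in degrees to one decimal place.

Hour angle H = 15° × (10.75 − 12) = -18.75°.
cos θ_z = sin(-8.6°) sin(22.2°) + cos(-8.6°) cos(22.2°) cos(-18.75°) = -0.0565 + 0.8669 = 0.8104.
θ_z = arccos(0.8104) = 35.86°.

35.9°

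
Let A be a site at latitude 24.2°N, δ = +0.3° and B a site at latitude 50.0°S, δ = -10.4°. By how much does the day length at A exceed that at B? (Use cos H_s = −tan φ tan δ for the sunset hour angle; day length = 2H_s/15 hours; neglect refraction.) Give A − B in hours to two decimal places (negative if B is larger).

A: H_s = arccos(−tan 24.2° · tan 0.3°) = 90.13°, so 2H_s/15 = 12.0173 h.
B: H_s = arccos(−tan -50.0° · tan -10.4°) = 102.63°, so 2H_s/15 = 13.6840 h.
A − B = 12.0173 − 13.6840 = -1.6667 h.

-1.67 h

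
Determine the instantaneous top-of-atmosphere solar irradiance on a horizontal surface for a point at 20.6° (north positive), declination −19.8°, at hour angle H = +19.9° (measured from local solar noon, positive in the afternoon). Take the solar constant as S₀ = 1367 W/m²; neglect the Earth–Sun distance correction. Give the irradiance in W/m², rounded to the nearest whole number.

cos θ_z = sin φ sin δ + cos φ cos δ cos H = (0.3518)(-0.3387) + (0.9361)(0.9409)(0.9403) = 0.7090.
Top-of-atmosphere irradiance = S₀ cos θ_z = 1367 × 0.7090 = 969.20 W/m².

969 W/m²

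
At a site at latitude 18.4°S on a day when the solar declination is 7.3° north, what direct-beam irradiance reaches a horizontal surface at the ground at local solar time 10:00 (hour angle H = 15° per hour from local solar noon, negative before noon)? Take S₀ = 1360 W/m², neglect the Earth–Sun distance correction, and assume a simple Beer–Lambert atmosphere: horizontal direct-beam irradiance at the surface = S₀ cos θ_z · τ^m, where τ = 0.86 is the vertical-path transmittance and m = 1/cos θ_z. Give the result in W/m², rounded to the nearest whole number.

Hour angle H = 15° × (10 − 12) = -30.00°.
cos θ_z = sin(-18.4°) sin(7.3°) + cos(-18.4°) cos(7.3°) cos(-30.00°) = -0.0401 + 0.8151 = 0.7750.
Air mass m = 1/cos θ_z = 1/0.7750 = 1.290; τ^m = 0.86^1.290 = 0.8232.
Surface direct beam = 1360 × 0.7750 × 0.8232 = 867.65 W/m².

868 W/m²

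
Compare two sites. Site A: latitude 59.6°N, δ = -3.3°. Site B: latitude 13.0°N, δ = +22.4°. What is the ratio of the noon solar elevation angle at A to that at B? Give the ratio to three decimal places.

A: 90° − |59.6 − (-3.3)| = 27.10°.
B: 90° − |13.0 − (22.4)| = 80.60°.
Ratio A/B = 27.1000 / 80.6000 = 0.3362.

0.336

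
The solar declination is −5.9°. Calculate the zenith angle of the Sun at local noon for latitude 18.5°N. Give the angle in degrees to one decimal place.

24.4°

At local solar noon the hour angle is zero, so the zenith angle is |φ − δ| = |18.5° − (-5.9°)| = 24.4°.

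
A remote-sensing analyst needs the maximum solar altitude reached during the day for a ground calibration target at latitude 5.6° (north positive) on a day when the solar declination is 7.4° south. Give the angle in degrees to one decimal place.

77.0°

At local solar noon the hour angle is zero, so the elevation is 90° − |φ − δ| = 90° − |5.6° − (-7.4°)| = 90° − 13.0° = 77.0°.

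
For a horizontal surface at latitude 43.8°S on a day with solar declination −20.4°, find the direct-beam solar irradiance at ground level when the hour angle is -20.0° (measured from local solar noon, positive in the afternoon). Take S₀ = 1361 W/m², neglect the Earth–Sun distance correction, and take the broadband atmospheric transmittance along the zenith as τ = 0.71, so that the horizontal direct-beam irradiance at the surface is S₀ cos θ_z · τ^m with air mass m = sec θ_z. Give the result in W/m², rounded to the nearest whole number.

808 W/m²

cos θ_z = sin(-43.8°) sin(-20.4°) + cos(-43.8°) cos(-20.4°) cos(-20.00°) = 0.2413 + 0.6357 = 0.8770.
Air mass m = 1/cos θ_z = 1/0.8770 = 1.140; τ^m = 0.71^1.140 = 0.6768.
Surface direct beam = 1361 × 0.8770 × 0.6768 = 807.83 W/m².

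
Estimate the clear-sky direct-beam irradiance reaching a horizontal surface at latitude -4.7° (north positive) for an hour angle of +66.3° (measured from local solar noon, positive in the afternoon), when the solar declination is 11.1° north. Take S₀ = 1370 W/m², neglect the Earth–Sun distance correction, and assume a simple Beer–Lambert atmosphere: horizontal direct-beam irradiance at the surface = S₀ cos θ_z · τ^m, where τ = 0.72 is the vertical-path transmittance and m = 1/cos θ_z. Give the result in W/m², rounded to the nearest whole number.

cos θ_z = sin φ sin δ + cos φ cos δ cos H = (-0.0819)(0.1925) + (0.9966)(0.9813)(0.4019) = 0.3773.
Air mass m = 1/cos θ_z = 1/0.3773 = 2.650; τ^m = 0.72^2.650 = 0.4187.
Surface direct beam = 1370 × 0.3773 × 0.4187 = 216.43 W/m².

216 W/m²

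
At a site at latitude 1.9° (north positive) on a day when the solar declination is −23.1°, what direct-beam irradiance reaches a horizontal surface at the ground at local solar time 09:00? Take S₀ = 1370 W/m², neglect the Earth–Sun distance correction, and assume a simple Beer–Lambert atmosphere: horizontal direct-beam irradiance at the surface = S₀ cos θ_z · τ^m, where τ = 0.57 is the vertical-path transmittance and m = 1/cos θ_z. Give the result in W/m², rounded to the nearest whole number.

361 W/m²

Hour angle H = 15° × (9 − 12) = -45.00°.
cos θ_z = sin φ sin δ + cos φ cos δ cos H = (0.0332)(-0.3923) + (0.9995)(0.9198)(0.7071) = 0.6370.
Air mass m = 1/cos θ_z = 1/0.6370 = 1.570; τ^m = 0.57^1.570 = 0.4137.
Surface direct beam = 1370 × 0.6370 × 0.4137 = 361.03 W/m².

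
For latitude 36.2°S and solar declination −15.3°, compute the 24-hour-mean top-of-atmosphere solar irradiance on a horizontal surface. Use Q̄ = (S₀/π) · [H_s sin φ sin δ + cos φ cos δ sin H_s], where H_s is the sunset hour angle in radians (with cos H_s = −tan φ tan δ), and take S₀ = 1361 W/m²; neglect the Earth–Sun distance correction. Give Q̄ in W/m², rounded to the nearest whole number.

450 W/m²

−tan φ tan δ = −(-0.7319)(-0.2736) = -0.2002; H_s = arccos(-0.2002) = 101.55°. In radians, H_s = 1.7724.
H_s sin φ sin δ = 1.7724 × -0.5906 × -0.2639 = 0.2762.
cos φ cos δ sin H_s = 0.8070 × 0.9646 × 0.9797 = 0.7626.
Q̄ = (1361/π) × (0.2762 + 0.7626) = 433.22 × 1.0388 = 450.03 W/m².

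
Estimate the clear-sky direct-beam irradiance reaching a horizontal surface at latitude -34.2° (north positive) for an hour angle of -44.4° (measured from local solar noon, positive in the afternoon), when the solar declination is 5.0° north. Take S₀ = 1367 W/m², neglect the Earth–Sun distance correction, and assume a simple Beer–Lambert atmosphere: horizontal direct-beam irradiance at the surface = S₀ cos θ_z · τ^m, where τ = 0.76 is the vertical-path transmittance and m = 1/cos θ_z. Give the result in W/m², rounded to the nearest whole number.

444 W/m²

cos θ_z = sin(-34.2°) sin(5.0°) + cos(-34.2°) cos(5.0°) cos(-44.40°) = -0.0490 + 0.5887 = 0.5397.
Air mass m = 1/cos θ_z = 1/0.5397 = 1.853; τ^m = 0.76^1.853 = 0.6014.
Surface direct beam = 1367 × 0.5397 × 0.6014 = 443.69 W/m².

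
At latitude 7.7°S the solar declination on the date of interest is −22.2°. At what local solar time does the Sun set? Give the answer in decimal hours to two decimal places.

The sunset hour angle satisfies cos H_s = −tan φ tan δ = -0.0552, giving H_s = 93.16°.
Sunset is at 12 + H_s/15 = 12 + 6.211 = 18.211 h local solar time.

18.21 h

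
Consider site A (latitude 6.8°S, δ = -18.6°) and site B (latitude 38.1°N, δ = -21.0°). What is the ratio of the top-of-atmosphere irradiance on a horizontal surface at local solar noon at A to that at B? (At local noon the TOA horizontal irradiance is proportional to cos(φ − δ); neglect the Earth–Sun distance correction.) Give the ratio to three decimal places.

1.906

A: cos θ_z = cos(-6.8° − (-18.6°)) = 0.9789.
B: cos θ_z = cos(38.1° − (-21.0°)) = 0.5135.
Ratio A/B = 0.9789 / 0.5135 = 1.9063.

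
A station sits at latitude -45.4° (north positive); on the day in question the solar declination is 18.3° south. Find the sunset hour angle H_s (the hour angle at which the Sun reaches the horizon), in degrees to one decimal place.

109.6°

The sunset hour angle satisfies cos H_s = −tan φ tan δ = -0.3354, giving H_s = 109.60°.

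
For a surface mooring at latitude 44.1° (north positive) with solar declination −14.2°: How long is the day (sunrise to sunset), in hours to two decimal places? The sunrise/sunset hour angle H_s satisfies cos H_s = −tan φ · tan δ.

The sunset hour angle satisfies cos H_s = −tan φ tan δ = 0.2452, giving H_s = 75.81°.
Day length = 2 H_s / 15° h⁻¹ = 151.62° / 15 = 10.108 h.

10.11 hours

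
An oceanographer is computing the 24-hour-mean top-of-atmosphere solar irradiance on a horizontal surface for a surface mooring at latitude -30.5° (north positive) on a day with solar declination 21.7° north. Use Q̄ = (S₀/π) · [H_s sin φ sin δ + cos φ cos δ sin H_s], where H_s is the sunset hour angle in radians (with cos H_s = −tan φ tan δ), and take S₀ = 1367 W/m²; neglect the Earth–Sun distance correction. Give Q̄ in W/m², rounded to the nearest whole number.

230 W/m²

cos H_s = −tan(-30.5°) · tan(21.7°) = 0.2344, so H_s = arccos(0.2344) = 76.44°. In radians, H_s = 1.3341.
H_s sin φ sin δ = 1.3341 × -0.5075 × 0.3697 = -0.2503.
cos φ cos δ sin H_s = 0.8616 × 0.9291 × 0.9721 = 0.7782.
Q̄ = (1367/π) × (-0.2503 + 0.7782) = 435.13 × 0.5279 = 229.71 W/m².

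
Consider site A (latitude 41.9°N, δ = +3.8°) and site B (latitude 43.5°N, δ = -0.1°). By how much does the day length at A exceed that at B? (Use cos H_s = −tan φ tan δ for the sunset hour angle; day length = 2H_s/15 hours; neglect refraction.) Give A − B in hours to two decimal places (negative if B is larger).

+0.47 h

A: H_s = arccos(−tan 41.9° · tan 3.8°) = 93.42°, so 2H_s/15 = 12.4560 h.
B: H_s = arccos(−tan 43.5° · tan -0.1°) = 89.91°, so 2H_s/15 = 11.9880 h.
A − B = 12.4560 − 11.9880 = 0.4680 h.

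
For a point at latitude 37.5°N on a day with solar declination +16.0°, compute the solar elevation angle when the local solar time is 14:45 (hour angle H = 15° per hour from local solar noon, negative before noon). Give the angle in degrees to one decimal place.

Hour angle H = 15° × (14.75 − 12) = 41.25°.
cos θ_z = sin φ sin δ + cos φ cos δ cos H = (0.6088)(0.2756) + (0.7934)(0.9613)(0.7518) = 0.7412.
θ_z = arccos(0.7412) = 42.17°, so the elevation is 90° − 42.17° = 47.83°.

47.8°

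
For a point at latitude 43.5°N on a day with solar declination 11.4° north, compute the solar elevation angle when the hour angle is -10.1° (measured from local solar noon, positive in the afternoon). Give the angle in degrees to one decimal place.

56.7°

cos θ_z = sin(43.5°) sin(11.4°) + cos(43.5°) cos(11.4°) cos(-10.10°) = 0.1361 + 0.7000 = 0.8361.
θ_z = arccos(0.8361) = 33.27°, so the elevation is 90° − 33.27° = 56.73°.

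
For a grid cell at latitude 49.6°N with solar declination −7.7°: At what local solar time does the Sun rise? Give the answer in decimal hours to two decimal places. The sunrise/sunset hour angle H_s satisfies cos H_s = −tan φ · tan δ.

6.61 h

The sunset hour angle satisfies cos H_s = −tan φ tan δ = 0.1589, giving H_s = 80.86°.
Sunrise is at 12 − H_s/15 = 12 − 5.391 = 6.609 h local solar time.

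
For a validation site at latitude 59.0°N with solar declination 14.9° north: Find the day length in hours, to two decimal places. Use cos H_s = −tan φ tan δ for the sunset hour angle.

cos H_s = −tan(59.0°) · tan(14.9°) = -0.4428, so H_s = arccos(-0.4428) = 116.28°.
Day length = 2 H_s / 15° h⁻¹ = 232.56° / 15 = 15.504 h.

15.50 hours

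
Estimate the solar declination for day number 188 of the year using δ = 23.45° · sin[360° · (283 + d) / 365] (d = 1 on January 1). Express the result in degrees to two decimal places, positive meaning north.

+22.70°

360 × (283 + 188) / 365 = 464.548°; sin(464.548°) = 0.9679.
δ = 23.45 × 0.9679 = 22.697° ≈ +22.70°.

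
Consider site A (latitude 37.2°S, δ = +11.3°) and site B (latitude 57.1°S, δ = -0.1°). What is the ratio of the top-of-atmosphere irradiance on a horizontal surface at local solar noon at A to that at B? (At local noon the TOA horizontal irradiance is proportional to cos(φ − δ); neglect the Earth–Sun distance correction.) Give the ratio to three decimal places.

1.217

A: cos θ_z = cos(-37.2° − (11.3°)) = 0.6626.
B: cos θ_z = cos(-57.1° − (-0.1°)) = 0.5446.
Ratio A/B = 0.6626 / 0.5446 = 1.2167.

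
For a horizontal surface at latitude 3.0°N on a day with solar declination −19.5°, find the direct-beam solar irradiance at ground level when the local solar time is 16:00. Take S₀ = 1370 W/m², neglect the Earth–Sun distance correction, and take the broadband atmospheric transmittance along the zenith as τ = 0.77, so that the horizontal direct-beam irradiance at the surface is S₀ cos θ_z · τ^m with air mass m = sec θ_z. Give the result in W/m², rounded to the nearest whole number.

349 W/m²

Hour angle H = 15° × (16 − 12) = 60.00°.
cos θ_z = sin(3.0°) sin(-19.5°) + cos(3.0°) cos(-19.5°) cos(60.00°) = -0.0175 + 0.4707 = 0.4532.
Air mass m = 1/cos θ_z = 1/0.4532 = 2.207; τ^m = 0.77^2.207 = 0.5617.
Surface direct beam = 1370 × 0.4532 × 0.5617 = 348.75 W/m².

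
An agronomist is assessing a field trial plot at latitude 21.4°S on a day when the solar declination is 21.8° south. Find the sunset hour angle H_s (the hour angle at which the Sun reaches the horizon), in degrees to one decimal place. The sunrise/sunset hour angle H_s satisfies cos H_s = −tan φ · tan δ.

−tan φ tan δ = −(-0.3919)(-0.4000) = -0.1568; H_s = arccos(-0.1568) = 99.02°.

99.0°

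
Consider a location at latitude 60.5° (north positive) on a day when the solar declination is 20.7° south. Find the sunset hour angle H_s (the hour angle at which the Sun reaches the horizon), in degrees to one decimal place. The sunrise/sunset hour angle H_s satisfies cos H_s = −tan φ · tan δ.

48.1°

−tan φ tan δ = −(1.7675)(-0.3779) = 0.6679; H_s = arccos(0.6679) = 48.09°.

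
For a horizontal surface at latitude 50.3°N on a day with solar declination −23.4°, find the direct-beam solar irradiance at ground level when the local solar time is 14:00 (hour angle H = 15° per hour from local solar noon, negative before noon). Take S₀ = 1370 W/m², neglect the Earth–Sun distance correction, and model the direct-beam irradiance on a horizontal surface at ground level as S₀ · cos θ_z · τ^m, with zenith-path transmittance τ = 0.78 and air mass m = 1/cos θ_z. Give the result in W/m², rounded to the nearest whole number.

Hour angle H = 15° × (14 − 12) = 30.00°.
cos θ_z = sin(50.3°) sin(-23.4°) + cos(50.3°) cos(-23.4°) cos(30.00°) = -0.3056 + 0.5077 = 0.2021.
Air mass m = 1/cos θ_z = 1/0.2021 = 4.948; τ^m = 0.78^4.948 = 0.2925.
Surface direct beam = 1370 × 0.2021 × 0.2925 = 80.99 W/m².

81 W/m²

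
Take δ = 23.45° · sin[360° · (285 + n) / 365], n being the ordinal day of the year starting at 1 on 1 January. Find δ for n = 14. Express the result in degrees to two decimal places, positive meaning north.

360 × (285 + 14) / 365 = 294.904°; sin(294.904°) = -0.9070.
δ = 23.45 × -0.9070 = -21.269° ≈ -21.27°.

-21.27°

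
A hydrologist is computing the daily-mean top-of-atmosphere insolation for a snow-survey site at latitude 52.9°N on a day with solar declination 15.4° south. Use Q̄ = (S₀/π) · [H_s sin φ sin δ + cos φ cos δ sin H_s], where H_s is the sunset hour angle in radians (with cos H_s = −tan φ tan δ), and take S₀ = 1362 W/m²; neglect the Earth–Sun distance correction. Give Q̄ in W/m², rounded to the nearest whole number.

125 W/m²

The sunset hour angle satisfies cos H_s = −tan φ tan δ = 0.3642, giving H_s = 68.64°. In radians, H_s = 1.1980.
H_s sin φ sin δ = 1.1980 × 0.7976 × -0.2656 = -0.2538.
cos φ cos δ sin H_s = 0.6032 × 0.9641 × 0.9313 = 0.5416.
Q̄ = (1362/π) × (-0.2538 + 0.5416) = 433.54 × 0.2878 = 124.77 W/m².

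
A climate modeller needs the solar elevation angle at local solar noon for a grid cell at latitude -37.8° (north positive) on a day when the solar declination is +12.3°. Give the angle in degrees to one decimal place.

At local solar noon the hour angle is zero, so the elevation is 90° − |φ − δ| = 90° − |-37.8° − (12.3°)| = 90° − 50.1° = 39.9°.

39.9°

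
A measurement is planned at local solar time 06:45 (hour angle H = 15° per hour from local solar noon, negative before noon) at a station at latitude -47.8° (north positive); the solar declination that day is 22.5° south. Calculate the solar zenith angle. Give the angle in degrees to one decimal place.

66.1°

Hour angle H = 15° × (6.75 − 12) = -78.75°.
cos θ_z = sin φ sin δ + cos φ cos δ cos H = (-0.7408)(-0.3827) + (0.6717)(0.9239)(0.1951) = 0.4046.
θ_z = arccos(0.4046) = 66.13°.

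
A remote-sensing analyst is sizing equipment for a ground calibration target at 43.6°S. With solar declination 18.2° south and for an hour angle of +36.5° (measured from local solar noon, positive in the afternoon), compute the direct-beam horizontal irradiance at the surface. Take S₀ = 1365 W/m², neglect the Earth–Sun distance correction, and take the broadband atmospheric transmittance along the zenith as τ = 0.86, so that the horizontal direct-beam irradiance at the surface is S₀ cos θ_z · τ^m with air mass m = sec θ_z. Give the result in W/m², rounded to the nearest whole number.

862 W/m²

cos θ_z = sin(-43.6°) sin(-18.2°) + cos(-43.6°) cos(-18.2°) cos(36.50°) = 0.2154 + 0.5530 = 0.7684.
Air mass m = 1/cos θ_z = 1/0.7684 = 1.301; τ^m = 0.86^1.301 = 0.8218.
Surface direct beam = 1365 × 0.7684 × 0.8218 = 861.96 W/m².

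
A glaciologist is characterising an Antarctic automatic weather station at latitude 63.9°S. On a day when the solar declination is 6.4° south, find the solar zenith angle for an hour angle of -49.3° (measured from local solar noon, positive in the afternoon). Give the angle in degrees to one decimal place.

67.3°

With φ = -63.9°, δ = -6.4°, H = -49.30°: sin φ sin δ = 0.1001, cos φ cos δ cos H = 0.2851, so cos θ_z = 0.3852.
θ_z = arccos(0.3852) = 67.34°.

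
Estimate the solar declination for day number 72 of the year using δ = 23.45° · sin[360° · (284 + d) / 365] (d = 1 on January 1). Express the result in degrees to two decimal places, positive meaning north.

360 × (284 + 72) / 365 = 351.123°; sin(351.123°) = -0.1543.
δ = 23.45 × -0.1543 = -3.618° ≈ -3.62°.

-3.62°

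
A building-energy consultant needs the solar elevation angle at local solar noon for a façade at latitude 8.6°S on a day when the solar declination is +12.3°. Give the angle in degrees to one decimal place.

At local solar noon the hour angle is zero, so the elevation is 90° − |φ − δ| = 90° − |-8.6° − (12.3°)| = 90° − 20.9° = 69.1°.

69.1°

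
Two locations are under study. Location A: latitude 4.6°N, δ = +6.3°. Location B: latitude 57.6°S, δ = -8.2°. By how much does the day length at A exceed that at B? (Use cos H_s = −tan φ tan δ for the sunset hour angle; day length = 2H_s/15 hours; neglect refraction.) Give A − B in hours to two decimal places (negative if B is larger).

A: H_s = arccos(−tan 4.6° · tan 6.3°) = 90.51°, so 2H_s/15 = 12.0680 h.
B: H_s = arccos(−tan -57.6° · tan -8.2°) = 103.12°, so 2H_s/15 = 13.7493 h.
A − B = 12.0680 − 13.7493 = -1.6813 h.

-1.68 h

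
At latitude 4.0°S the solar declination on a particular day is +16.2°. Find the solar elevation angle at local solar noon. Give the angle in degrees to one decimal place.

At local solar noon the hour angle is zero, so the elevation is 90° − |φ − δ| = 90° − |-4.0° − (16.2°)| = 90° − 20.2° = 69.8°.

69.8°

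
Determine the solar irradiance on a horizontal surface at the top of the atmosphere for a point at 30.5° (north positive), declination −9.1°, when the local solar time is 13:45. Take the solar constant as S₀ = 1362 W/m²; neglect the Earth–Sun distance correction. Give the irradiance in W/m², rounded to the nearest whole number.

Hour angle H = 15° × (13.75 − 12) = 26.25°.
cos θ_z = sin(30.5°) sin(-9.1°) + cos(30.5°) cos(-9.1°) cos(26.25°) = -0.0803 + 0.7630 = 0.6827.
Top-of-atmosphere irradiance = S₀ cos θ_z = 1362 × 0.6827 = 929.84 W/m².

930 W/m²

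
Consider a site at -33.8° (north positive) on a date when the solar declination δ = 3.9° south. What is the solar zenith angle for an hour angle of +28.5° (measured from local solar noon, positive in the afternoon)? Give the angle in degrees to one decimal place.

40.0°

cos θ_z = sin φ sin δ + cos φ cos δ cos H = (-0.5563)(-0.0680) + (0.8310)(0.9977)(0.8788) = 0.7664.
θ_z = arccos(0.7664) = 39.97°.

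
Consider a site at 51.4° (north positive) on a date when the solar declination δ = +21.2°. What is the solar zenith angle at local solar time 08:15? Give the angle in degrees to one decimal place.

52.7°

Hour angle H = 15° × (8.25 − 12) = -56.25°.
cos θ_z = sin(51.4°) sin(21.2°) + cos(51.4°) cos(21.2°) cos(-56.25°) = 0.2826 + 0.3232 = 0.6058.
θ_z = arccos(0.6058) = 52.71°.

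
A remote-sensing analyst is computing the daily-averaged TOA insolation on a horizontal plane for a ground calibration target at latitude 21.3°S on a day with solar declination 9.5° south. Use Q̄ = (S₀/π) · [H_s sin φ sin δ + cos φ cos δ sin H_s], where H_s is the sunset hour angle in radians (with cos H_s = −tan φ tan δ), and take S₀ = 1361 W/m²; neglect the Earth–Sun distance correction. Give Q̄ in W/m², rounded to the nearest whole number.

cos H_s = −tan(-21.3°) · tan(-9.5°) = -0.0652, so H_s = arccos(-0.0652) = 93.74°. In radians, H_s = 1.6361.
H_s sin φ sin δ = 1.6361 × -0.3633 × -0.1650 = 0.0981.
cos φ cos δ sin H_s = 0.9317 × 0.9863 × 0.9979 = 0.9170.
Q̄ = (1361/π) × (0.0981 + 0.9170) = 433.22 × 1.0151 = 439.76 W/m².

440 W/m²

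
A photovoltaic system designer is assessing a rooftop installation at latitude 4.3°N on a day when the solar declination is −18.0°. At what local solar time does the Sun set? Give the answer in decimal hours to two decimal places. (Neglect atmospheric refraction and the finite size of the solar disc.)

cos H_s = −tan(4.3°) · tan(-18.0°) = 0.0244, so H_s = arccos(0.0244) = 88.60°.
Sunset is at 12 + H_s/15 = 12 + 5.907 = 17.907 h local solar time.

17.91 h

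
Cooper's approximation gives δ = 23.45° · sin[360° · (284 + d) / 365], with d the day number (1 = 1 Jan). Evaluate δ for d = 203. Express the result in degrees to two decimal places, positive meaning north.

360 × (284 + 203) / 365 = 480.329°; sin(480.329°) = 0.8631.
δ = 23.45 × 0.8631 = 20.240° ≈ +20.24°.

+20.24°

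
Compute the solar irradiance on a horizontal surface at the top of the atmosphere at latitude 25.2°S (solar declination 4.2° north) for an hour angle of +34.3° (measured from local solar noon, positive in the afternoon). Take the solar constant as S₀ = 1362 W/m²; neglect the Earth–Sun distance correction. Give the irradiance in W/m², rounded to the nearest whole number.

973 W/m²

With φ = -25.2°, δ = 4.2°, H = 34.30°: sin φ sin δ = -0.0312, cos φ cos δ cos H = 0.7455, so cos θ_z = 0.7143.
Top-of-atmosphere irradiance = S₀ cos θ_z = 1362 × 0.7143 = 972.88 W/m².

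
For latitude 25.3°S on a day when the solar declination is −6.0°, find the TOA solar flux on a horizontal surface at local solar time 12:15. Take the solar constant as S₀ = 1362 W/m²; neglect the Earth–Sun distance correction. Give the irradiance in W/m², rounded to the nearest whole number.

1283 W/m²

Hour angle H = 15° × (12.25 − 12) = 3.75°.
With φ = -25.3°, δ = -6.0°, H = 3.75°: sin φ sin δ = 0.0447, cos φ cos δ cos H = 0.8972, so cos θ_z = 0.9419.
Top-of-atmosphere irradiance = S₀ cos θ_z = 1362 × 0.9419 = 1282.87 W/m².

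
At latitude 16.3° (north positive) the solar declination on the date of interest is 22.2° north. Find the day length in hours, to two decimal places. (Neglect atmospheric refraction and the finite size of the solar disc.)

The sunset hour angle satisfies cos H_s = −tan φ tan δ = -0.1193, giving H_s = 96.85°.
Day length = 2 H_s / 15° h⁻¹ = 193.70° / 15 = 12.913 h.

12.91 hours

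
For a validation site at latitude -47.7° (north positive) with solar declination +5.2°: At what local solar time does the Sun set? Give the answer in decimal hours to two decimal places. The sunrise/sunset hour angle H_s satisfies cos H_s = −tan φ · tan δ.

−tan φ tan δ = −(-1.0990)(0.0910) = 0.1000; H_s = arccos(0.1000) = 84.26°.
Sunset is at 12 + H_s/15 = 12 + 5.617 = 17.617 h local solar time.

17.62 h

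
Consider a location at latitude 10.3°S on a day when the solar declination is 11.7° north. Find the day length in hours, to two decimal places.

11.71 hours

−tan φ tan δ = −(-0.1817)(0.2071) = 0.0376; H_s = arccos(0.0376) = 87.85°.
Day length = 2 H_s / 15° h⁻¹ = 175.70° / 15 = 11.713 h.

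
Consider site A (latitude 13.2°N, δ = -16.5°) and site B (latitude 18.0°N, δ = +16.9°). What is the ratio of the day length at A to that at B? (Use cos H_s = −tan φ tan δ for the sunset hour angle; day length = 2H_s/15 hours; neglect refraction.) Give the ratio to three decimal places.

0.899

A: H_s = arccos(−tan 13.2° · tan -16.5°) = 86.02°, so 2H_s/15 = 11.4693 h.
B: H_s = arccos(−tan 18.0° · tan 16.9°) = 95.67°, so 2H_s/15 = 12.7560 h.
Ratio A/B = 11.4693 / 12.7560 = 0.8991.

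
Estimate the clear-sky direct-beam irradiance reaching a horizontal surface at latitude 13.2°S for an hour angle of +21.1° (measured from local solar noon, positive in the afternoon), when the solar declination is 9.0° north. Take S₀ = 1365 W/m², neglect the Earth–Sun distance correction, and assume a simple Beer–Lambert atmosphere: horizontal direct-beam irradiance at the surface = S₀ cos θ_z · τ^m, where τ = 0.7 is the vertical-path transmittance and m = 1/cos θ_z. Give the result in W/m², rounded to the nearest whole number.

777 W/m²

With φ = -13.2°, δ = 9.0°, H = 21.10°: sin φ sin δ = -0.0357, cos φ cos δ cos H = 0.8971, so cos θ_z = 0.8614.
Air mass m = 1/cos θ_z = 1/0.8614 = 1.161; τ^m = 0.7^1.161 = 0.6609.
Surface direct beam = 1365 × 0.8614 × 0.6609 = 777.09 W/m².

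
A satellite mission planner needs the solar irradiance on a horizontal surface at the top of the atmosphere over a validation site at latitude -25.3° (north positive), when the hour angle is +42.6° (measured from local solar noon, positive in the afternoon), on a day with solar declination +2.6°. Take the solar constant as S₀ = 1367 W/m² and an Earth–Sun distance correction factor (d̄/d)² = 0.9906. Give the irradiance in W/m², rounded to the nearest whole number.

874 W/m²

cos θ_z = sin φ sin δ + cos φ cos δ cos H = (-0.4274)(0.0454) + (0.9041)(0.9990)(0.7361) = 0.6454.
Top-of-atmosphere irradiance = S₀ (d̄/d)² cos θ_z = 1367 × 0.9906 × 0.6454 = 873.97 W/m².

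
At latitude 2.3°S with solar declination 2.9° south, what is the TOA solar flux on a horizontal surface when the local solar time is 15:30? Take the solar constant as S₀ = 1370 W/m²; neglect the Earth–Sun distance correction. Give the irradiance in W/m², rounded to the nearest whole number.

Hour angle H = 15° × (15.5 − 12) = 52.50°.
cos θ_z = sin(-2.3°) sin(-2.9°) + cos(-2.3°) cos(-2.9°) cos(52.50°) = 0.0020 + 0.6075 = 0.6095.
Top-of-atmosphere irradiance = S₀ cos θ_z = 1370 × 0.6095 = 835.02 W/m².

835 W/m²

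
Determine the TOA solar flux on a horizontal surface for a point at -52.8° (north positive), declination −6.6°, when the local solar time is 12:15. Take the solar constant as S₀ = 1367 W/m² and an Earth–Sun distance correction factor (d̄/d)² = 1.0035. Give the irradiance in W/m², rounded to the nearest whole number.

Hour angle H = 15° × (12.25 − 12) = 3.75°.
cos θ_z = sin φ sin δ + cos φ cos δ cos H = (-0.7965)(-0.1149) + (0.6046)(0.9934)(0.9979) = 0.6909.
Top-of-atmosphere irradiance = S₀ (d̄/d)² cos θ_z = 1367 × 1.0035 × 0.6909 = 947.77 W/m².

948 W/m²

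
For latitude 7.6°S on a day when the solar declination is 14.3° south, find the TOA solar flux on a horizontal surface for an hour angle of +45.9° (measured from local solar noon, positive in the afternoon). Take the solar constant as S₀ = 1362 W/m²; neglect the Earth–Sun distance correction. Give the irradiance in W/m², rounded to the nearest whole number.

955 W/m²

cos θ_z = sin φ sin δ + cos φ cos δ cos H = (-0.1323)(-0.2470) + (0.9912)(0.9690)(0.6959) = 0.7011.
Top-of-atmosphere irradiance = S₀ cos θ_z = 1362 × 0.7011 = 954.90 W/m².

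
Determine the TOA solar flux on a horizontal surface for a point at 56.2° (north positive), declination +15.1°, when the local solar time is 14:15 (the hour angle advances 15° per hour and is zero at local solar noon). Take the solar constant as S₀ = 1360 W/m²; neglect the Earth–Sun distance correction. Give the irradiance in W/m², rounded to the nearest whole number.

Hour angle H = 15° × (14.25 − 12) = 33.75°.
cos θ_z = sin φ sin δ + cos φ cos δ cos H = (0.8310)(0.2605) + (0.5563)(0.9655)(0.8315) = 0.6631.
Top-of-atmosphere irradiance = S₀ cos θ_z = 1360 × 0.6631 = 901.82 W/m².

902 W/m²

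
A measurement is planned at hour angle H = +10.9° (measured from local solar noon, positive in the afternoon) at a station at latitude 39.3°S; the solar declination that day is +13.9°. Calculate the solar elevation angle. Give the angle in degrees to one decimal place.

cos θ_z = sin φ sin δ + cos φ cos δ cos H = (-0.6334)(0.2402) + (0.7738)(0.9707)(0.9820) = 0.5855.
θ_z = arccos(0.5855) = 54.16°, so the elevation is 90° − 54.16° = 35.84°.

35.8°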